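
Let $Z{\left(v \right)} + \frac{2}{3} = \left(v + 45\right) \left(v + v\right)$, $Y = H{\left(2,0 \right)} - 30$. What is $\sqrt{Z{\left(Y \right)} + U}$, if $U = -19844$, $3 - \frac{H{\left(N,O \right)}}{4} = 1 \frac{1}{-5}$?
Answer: $\frac{i \sqrt{4680222}}{15} \approx 144.23 i$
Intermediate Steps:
$H{\left(N,O \right)} = \frac{64}{5}$ ($H{\left(N,O \right)} = 12 - 4 \cdot 1 \frac{1}{-5} = 12 - 4 \cdot 1 \left(- \frac{1}{5}\right) = 12 - - \frac{4}{5} = 12 + \frac{4}{5} = \frac{64}{5}$)
$Y = - \frac{86}{5}$ ($Y = \frac{64}{5} - 30 = - \frac{86}{5} \approx -17.2$)
$Z{\left(v \right)} = - \frac{2}{3} + 2 v \left(45 + v\right)$ ($Z{\left(v \right)} = - \frac{2}{3} + \left(v + 45\right) \left(v + v\right) = - \frac{2}{3} + \left(45 + v\right) 2 v = - \frac{2}{3} + 2 v \left(45 + v\right)$)
$\sqrt{Z{\left(Y \right)} + U} = \sqrt{\left(- \frac{2}{3} + 2 \left(- \frac{86}{5}\right)^{2} + 90 \left(- \frac{86}{5}\right)\right) - 19844} = \sqrt{\left(- \frac{2}{3} + 2 \cdot \frac{7396}{25} - 1548\right) - 19844} = \sqrt{\left(- \frac{2}{3} + \frac{14792}{25} - 1548\right) - 19844} = \sqrt{- \frac{71774}{75} - 19844} = \sqrt{- \frac{1560074}{75}} = \frac{i \sqrt{4680222}}{15}$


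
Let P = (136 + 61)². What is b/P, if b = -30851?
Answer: -30851/38809 ≈ -0.79494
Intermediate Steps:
P = 38809 (P = 197² = 38809)
b/P = -30851/38809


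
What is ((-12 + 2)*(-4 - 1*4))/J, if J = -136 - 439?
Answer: -16/115 ≈ -0.13913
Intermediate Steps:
J = -575
((-12 + 2)*(-4 - 1*4))/J = ((-12 + 2)*(-4 - 1*4))/(-575) = -10*(-4 - 4)*(-1/575) = -10*(-8)*(-1/575) = 80*(-1/575) = -16/115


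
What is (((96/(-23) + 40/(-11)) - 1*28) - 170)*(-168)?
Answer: 8747760/253 ≈ 34576.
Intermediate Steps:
(((96/(-23) + 40/(-11)) - 1*28) - 170)*(-168) = (((96*(-1/23) + 40*(-1/11)) - 28) - 170)*(-168) = (((-96/23 - 40/11) - 28) - 170)*(-168) = ((-1976/253 - 28) - 170)*(-168) = (-9060/253 - 170)*(-168) = -52070/253*(-168) = 8747760/253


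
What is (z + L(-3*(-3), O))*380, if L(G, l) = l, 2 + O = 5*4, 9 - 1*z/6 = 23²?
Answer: -1178760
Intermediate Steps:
z = -3120 (z = 54 - 6*23² = 54 - 6*529 = 54 - 3174 = -3120)
O = 18 (O = -2 + 5*4 = -2 + 20 = 18)
(z + L(-3*(-3), O))*380 = (-3120 + 18)*380 = -3102*380 = -1178760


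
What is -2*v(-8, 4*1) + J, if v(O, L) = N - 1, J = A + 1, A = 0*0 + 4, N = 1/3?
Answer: 19/3 ≈ 6.3333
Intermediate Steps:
N = ⅓ ≈ 0.33333
A = 4 (A = 0 + 4 = 4)
J = 5 (J = 4 + 1 = 5)
v(O, L) = -⅔ (v(O, L) = ⅓ - 1 = -⅔)
-2*v(-8, 4*1) + J = -2*(-⅔) + 5 = 4/3 + 5 = 19/3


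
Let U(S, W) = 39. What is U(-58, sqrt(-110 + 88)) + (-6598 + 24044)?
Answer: 17485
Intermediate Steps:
U(-58, sqrt(-110 + 88)) + (-6598 + 24044) = 39 + (-6598 + 24044) = 39 + 17446 = 17485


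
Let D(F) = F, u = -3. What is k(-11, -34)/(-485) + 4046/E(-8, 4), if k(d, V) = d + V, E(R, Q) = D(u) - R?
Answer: 392507/485 ≈ 809.29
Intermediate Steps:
E(R, Q) = -3 - R
k(d, V) = V + d
k(-11, -34)/(-485) + 4046/E(-8, 4) = (-34 - 11)/(-485) + 4046/(-3 - 1*(-8)) = -45*(-1/485) + 4046/(-3 + 8) = 9/97 + 4046/5 = 392507/485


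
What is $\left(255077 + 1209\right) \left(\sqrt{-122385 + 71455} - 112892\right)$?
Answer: $-28932639112 + 256286 i \sqrt{50930} \approx -2.8933 \cdot 10^{10} + 5.7838 \cdot 10^{7} i$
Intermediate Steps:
$\left(255077 + 1209\right) \left(\sqrt{-122385 + 71455} - 112892\right) = 256286 \left(\sqrt{-50930} - 112892\right) = 256286 \left(i \sqrt{50930} - 112892\right) = 256286 \left(-112892 + i \sqrt{50930}\right) = -28932639112 + 256286 i \sqrt{50930}$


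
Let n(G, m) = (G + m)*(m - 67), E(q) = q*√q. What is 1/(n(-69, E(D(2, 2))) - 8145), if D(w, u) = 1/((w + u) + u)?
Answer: -164322216/578738088865 + 176256*√6/578738088865 ≈ -0.00028319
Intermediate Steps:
D(w, u) = 1/(w + 2*u) (D(w, u) = 1/((u + w) + u) = 1/(w + 2*u))
E(q) = q^(3/2)
n(G, m) = (-67 + m)*(G + m) (n(G, m) = (G + m)*(-67 + m) = (-67 + m)*(G + m))
1/(n(-69, E(D(2, 2))) - 8145) = 1/((((1/(2 + 2*2))^(3/2))² - 67*(-69) - 67/(2 + 2*2)^(3/2) - 69/(2 + 2*2)^(3/2)) - 8145) = 1/((((1/(2 + 4))^(3/2))² + 4623 - 67/(2 + 4)^(3/2) - 69/(2 + 4)^(3/2)) - 8145) = 1/((((1/6)^(3/2))² + 4623 - 67*√6/36 - 69*√6/36) - 8145) = 1/((((⅙)^(3/2))² + 4623 - 67*√6/36 - 23*√6/12) - 8145) = 1/(((√6/36)² + 4623 - 67*√6/36 - 23*√6/12) - 8145) = 1/((1/216 + 4623 - 67*√6/36 - 23*√6/12) - 8145) = 1/((998569/216 - 34*√6/9) - 8145) = 1/(-760751/216 - 34*√6/9)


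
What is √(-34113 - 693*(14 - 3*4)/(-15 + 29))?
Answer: 2*I*√8553 ≈ 184.96*I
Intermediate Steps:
√(-34113 - 693*(14 - 3*4)/(-15 + 29)) = √(-34113 - 693*(14 - 12)/14) = √(-34113 - 1386/14) = √(-34113 - 693*⅐) = √(-34113 - 99) = √(-34212) = 2*I*√8553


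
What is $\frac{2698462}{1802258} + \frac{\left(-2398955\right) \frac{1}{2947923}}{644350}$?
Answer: $\frac{512570855404255271}{342337859095984290} \approx 1.4973$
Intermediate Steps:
$\frac{2698462}{1802258} + \frac{\left(-2398955\right) \frac{1}{2947923}}{644350} = 2698462 \cdot \frac{1}{1802258} + \left(-2398955\right) \frac{1}{2947923} \cdot \frac{1}{644350} = \frac{1349231}{901129} - \frac{479791}{379898837010} = \frac{512570855404255271}{342337859095984290}$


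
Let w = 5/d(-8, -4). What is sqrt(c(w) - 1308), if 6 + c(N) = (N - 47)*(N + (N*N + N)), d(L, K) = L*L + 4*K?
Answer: I*sqrt(439363929)/576 ≈ 36.391*I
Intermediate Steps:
d(L, K) = L**2 + 4*K
w = 5/48 (w = 5/((-8)**2 + 4*(-4)) = 5/(64 - 16) = 5/48 ≈ 0.10417)
c(N) = -6 + (-47 + N)*(N**2 + 2*N) (c(N) = -6 + (N - 47)*(N + (N*N + N)) = -6 + (-47 + N)*(N + (N**2 + N)) = -6 + (-47 + N)*(N + (N + N**2)) = -6 + (-47 + N)*(N**2 + 2*N))
sqrt(c(w) - 1308) = sqrt((-6 + (5/48)**3 - 94*5/48 - 45*(5/48)**2) - 1308) = sqrt((-6 + 125/110592 - 235/24 - 45*25/2304) - 1308) = sqrt((-6 + 125/110592 - 235/24 - 125/256) - 1308) = sqrt(-1800307/110592 - 1308) = sqrt(-146454643/110592) = I*sqrt(439363929)/576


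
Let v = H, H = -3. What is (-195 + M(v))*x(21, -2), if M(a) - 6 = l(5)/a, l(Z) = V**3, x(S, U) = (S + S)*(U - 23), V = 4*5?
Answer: 2998450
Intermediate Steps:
V = 20
x(S, U) = 2*S*(-23 + U) (x(S, U) = (2*S)*(-23 + U) = 2*S*(-23 + U))
l(Z) = 8000 (l(Z) = 20**3 = 8000)
v = -3
M(a) = 6 + 8000/a
(-195 + M(v))*x(21, -2) = (-195 + (6 + 8000/(-3)))*(2*21*(-23 - 2)) = (-195 + (6 + 8000*(-1/3)))*(2*21*(-25)) = (-195 + (6 - 8000/3))*(-1050) = (-195 - 7982/3)*(-1050) = -8567/3*(-1050) = 2998450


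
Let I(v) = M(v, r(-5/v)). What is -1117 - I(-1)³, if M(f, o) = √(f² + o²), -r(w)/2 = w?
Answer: -1117 - 101*√101 ≈ -2132.0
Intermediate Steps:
r(w) = -2*w
I(v) = √(v² + 100/v²) (I(v) = √(v² + (-(-10)/v)²) = √(v² + (10/v)²) = √(v² + 100/v²))
-1117 - I(-1)³ = -1117 - (√((100 + (-1)⁴)/(-1)²))³ = -1117 - (√(1*(100 + 1)))³ = -1117 - (√(1*101))³ = -1117 - (√101)³ = -1117 - 101*√101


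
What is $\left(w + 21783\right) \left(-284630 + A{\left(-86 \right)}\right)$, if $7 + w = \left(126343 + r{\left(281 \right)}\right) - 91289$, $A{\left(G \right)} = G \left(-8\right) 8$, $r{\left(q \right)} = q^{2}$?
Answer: $-37902798666$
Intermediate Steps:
$A{\left(G \right)} = - 64 G$ ($A{\left(G \right)} = - 8 G 8 = - 64 G$)
$w = 114008$ ($w = -7 - \left(-35054 - 78961\right) = -7 + \left(\left(126343 + 78961\right) - 91289\right) = -7 + \left(205304 - 91289\right) = -7 + 114015 = 114008$)
$\left(w + 21783\right) \left(-284630 + A{\left(-86 \right)}\right) = \left(114008 + 21783\right) \left(-284630 - -5504\right) = 135791 \left(-284630 + 5504\right) = 135791 \left(-279126\right) = -37902798666$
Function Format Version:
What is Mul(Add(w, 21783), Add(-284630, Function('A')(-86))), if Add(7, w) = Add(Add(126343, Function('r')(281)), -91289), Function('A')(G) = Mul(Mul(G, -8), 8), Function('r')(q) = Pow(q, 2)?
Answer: -37902798666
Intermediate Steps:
Function('A')(G) = Mul(-64, G) (Function('A')(G) = Mul(Mul(-8, G), 8) = Mul(-64, G))
w = 114008 (w = Add(-7, Add(Add(126343, Pow(281, 2)), -91289)) = Add(-7, Add(Add(126343, 78961), -91289)) = Add(-7, Add(205304, -91289)) = Add(-7, 114015) = 114008)
Mul(Add(w, 21783), Add(-284630, Function('A')(-86))) = Mul(Add(114008, 21783), Add(-284630, Mul(-64, -86))) = Mul(135791, Add(-284630, 5504)) = Mul(135791, -279126) = -37902798666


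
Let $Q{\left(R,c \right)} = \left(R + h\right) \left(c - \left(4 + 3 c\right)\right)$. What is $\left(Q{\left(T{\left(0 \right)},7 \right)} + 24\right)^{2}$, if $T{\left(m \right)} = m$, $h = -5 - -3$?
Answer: $3600$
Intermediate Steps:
$h = -2$ ($h = -5 + 3 = -2$)
$Q{\left(R,c \right)} = \left(-4 - 2 c\right) \left(-2 + R\right)$ ($Q{\left(R,c \right)} = \left(R - 2\right) \left(c - \left(4 + 3 c\right)\right) = \left(-2 + R\right) \left(c - \left(4 + 3 c\right)\right) = \left(-2 + R\right) \left(-4 - 2 c\right) = \left(-4 - 2 c\right) \left(-2 + R\right)$)
$\left(Q{\left(T{\left(0 \right)},7 \right)} + 24\right)^{2} = \left(\left(8 - 0 + 4 \cdot 7 - 0 \cdot 7\right) + 24\right)^{2} = \left(\left(8 + 0 + 28 + 0\right) + 24\right)^{2} = \left(36 + 24\right)^{2} = 60^{2} = 3600$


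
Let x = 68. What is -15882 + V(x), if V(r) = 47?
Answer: -15835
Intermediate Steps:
-15882 + V(x) = -15882 + 47 = -15835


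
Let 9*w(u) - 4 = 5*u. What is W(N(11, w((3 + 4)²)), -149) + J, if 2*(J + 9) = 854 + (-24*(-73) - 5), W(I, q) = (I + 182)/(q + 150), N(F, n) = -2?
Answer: 2943/2 ≈ 1471.5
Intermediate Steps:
w(u) = 4/9 + 5*u/9 (w(u) = 4/9 + (5*u)/9 = 4/9 + 5*u/9)
W(I, q) = (182 + I)/(150 + q)
J = 2583/2 (J = -9 + (854 + (-24*(-73) - 5))/2 = -9 + (854 + (1752 - 5))/2 = -9 + (854 + 1747)/2 = -9 + (½)*2601 = -9 + 2601/2 = 2583/2 ≈ 1291.5)
W(N(11, w((3 + 4)²)), -149) + J = (182 - 2)/(150 - 149) + 2583/2 = 180/1 + 2583/2 = 1*180 + 2583/2 = 180 + 2583/2 = 2943/2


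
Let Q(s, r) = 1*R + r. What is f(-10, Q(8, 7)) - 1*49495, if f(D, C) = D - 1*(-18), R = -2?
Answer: -49487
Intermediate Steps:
Q(s, r) = -2 + r (Q(s, r) = 1*(-2) + r = -2 + r)
f(D, C) = 18 + D (f(D, C) = D + 18 = 18 + D)
f(-10, Q(8, 7)) - 1*49495 = (18 - 10) - 1*49495 = 8 - 49495 = -49487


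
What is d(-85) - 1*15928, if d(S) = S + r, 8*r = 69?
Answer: -128035/8 ≈ -16004.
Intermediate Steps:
r = 69/8 (r = (⅛)*69 = 69/8 ≈ 8.6250)
d(S) = 69/8 + S (d(S) = S + 69/8 = 69/8 + S)
d(-85) - 1*15928 = (69/8 - 85) - 1*15928 = -611/8 - 15928 = -128035/8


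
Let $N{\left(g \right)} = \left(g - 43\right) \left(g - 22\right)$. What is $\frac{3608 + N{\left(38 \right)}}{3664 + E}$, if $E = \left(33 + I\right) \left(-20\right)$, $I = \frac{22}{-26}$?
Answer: $\frac{5733}{4909} \approx 1.1679$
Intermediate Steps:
$I = - \frac{11}{13}$ ($I = 22 \left(- \frac{1}{26}\right) = - \frac{11}{13} \approx -0.84615$)
$E = - \frac{8360}{13}$ ($E = \left(33 - \frac{11}{13}\right) \left(-20\right) = \frac{418}{13} \left(-20\right) = - \frac{8360}{13} \approx -643.08$)
$N{\left(g \right)} = \left(-43 + g\right) \left(-22 + g\right)$
$\frac{3608 + N{\left(38 \right)}}{3664 + E} = \frac{3608 + \left(946 + 38^{2} - 2470\right)}{3664 - \frac{8360}{13}} = \frac{3608 + \left(946 + 1444 - 2470\right)}{\frac{39272}{13}} = \left(3608 - 80\right) \frac{13}{39272} = 3528 \cdot \frac{13}{39272} = \frac{5733}{4909}$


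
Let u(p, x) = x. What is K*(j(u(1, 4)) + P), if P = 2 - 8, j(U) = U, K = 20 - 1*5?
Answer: -30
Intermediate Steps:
K = 15 (K = 20 - 5 = 15)
P = -6
K*(j(u(1, 4)) + P) = 15*(4 - 6) = 15*(-2) = -30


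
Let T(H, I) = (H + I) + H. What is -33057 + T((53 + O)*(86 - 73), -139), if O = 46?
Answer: -30622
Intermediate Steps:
T(H, I) = I + 2*H
-33057 + T((53 + O)*(86 - 73), -139) = -33057 + (-139 + 2*((53 + 46)*(86 - 73))) = -33057 + (-139 + 2*(99*13)) = -33057 + (-139 + 2*1287) = -33057 + (-139 + 2574) = -33057 + 2435 = -30622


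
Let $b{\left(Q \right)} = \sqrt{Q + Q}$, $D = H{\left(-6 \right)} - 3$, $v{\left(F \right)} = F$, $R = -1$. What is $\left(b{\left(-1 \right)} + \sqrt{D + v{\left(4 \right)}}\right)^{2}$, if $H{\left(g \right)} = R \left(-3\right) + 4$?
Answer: $6 + 8 i \approx 6.0 + 8.0 i$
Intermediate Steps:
$H{\left(g \right)} = 7$ ($H{\left(g \right)} = \left(-1\right) \left(-3\right) + 4 = 3 + 4 = 7$)
$D = 4$ ($D = 7 - 3 = 4$)
$b{\left(Q \right)} = \sqrt{2} \sqrt{Q}$ ($b{\left(Q \right)} = \sqrt{2 Q} = \sqrt{2} \sqrt{Q}$)
$\left(b{\left(-1 \right)} + \sqrt{D + v{\left(4 \right)}}\right)^{2} = \left(\sqrt{2} \sqrt{-1} + \sqrt{4 + 4}\right)^{2} = \left(\sqrt{2} i + \sqrt{8}\right)^{2} = \left(i \sqrt{2} + 2 \sqrt{2}\right)^{2} = \left(2 \sqrt{2} + i \sqrt{2}\right)^{2}$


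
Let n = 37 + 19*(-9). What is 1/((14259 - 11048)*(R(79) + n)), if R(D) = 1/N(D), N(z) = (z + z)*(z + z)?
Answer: -24964/10741356925 ≈ -2.3241e-6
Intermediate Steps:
N(z) = 4*z**2 (N(z) = (2*z)*(2*z) = 4*z**2)
n = -134 (n = 37 - 171 = -134)
R(D) = 1/(4*D**2)
1/((14259 - 11048)*(R(79) + n)) = 1/((14259 - 11048)*((1/4)/79**2 - 134)) = 1/(3211*((1/4)*(1/6241) - 134)) = 1/(3211*(1/24964 - 134)) = 1/(3211*(-3345175/24964)) = 1/(-10741356925/24964) = -24964/10741356925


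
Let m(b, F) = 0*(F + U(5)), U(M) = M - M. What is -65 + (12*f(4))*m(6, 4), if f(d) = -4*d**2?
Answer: -65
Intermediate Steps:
U(M) = 0
m(b, F) = 0 (m(b, F) = 0*(F + 0) = 0*F = 0)
-65 + (12*f(4))*m(6, 4) = -65 + (12*(-4*4**2))*0 = -65 + (12*(-4*16))*0 = -65 + (12*(-64))*0 = -65 - 768*0 = -65 + 0 = -65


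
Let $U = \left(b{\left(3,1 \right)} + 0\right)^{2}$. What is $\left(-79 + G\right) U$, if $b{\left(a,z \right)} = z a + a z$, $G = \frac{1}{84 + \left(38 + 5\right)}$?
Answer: $- \frac{361152}{127} \approx -2843.7$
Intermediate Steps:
$G = \frac{1}{127}$ ($G = \frac{1}{84 + 43} = \frac{1}{127} \approx 0.007874$)
$b{\left(a,z \right)} = 2 a z$ ($b{\left(a,z \right)} = a z + a z = 2 a z$)
$U = 36$ ($U = \left(2 \cdot 3 \cdot 1 + 0\right)^{2} = \left(6 + 0\right)^{2} = 6^{2} = 36$)
$\left(-79 + G\right) U = \left(-79 + \frac{1}{127}\right) 36 = \left(- \frac{10032}{127}\right) 36 = - \frac{361152}{127}$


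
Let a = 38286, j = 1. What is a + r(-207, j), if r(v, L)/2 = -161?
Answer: 37964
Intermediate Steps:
r(v, L) = -322 (r(v, L) = 2*(-161) = -322)
a + r(-207, j) = 38286 - 322 = 37964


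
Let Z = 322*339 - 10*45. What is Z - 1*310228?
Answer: -201520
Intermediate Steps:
Z = 108708 (Z = 109158 - 450 = 108708)
Z - 1*310228 = 108708 - 1*310228 = 108708 - 310228 = -201520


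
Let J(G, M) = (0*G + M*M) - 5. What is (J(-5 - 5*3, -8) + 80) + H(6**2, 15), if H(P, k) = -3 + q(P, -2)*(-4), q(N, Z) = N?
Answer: -8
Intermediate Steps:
J(G, M) = -5 + M**2 (J(G, M) = (0 + M**2) - 5 = M**2 - 5 = -5 + M**2)
H(P, k) = -3 - 4*P (H(P, k) = -3 + P*(-4) = -3 - 4*P)
(J(-5 - 5*3, -8) + 80) + H(6**2, 15) = ((-5 + (-8)**2) + 80) + (-3 - 4*6**2) = ((-5 + 64) + 80) + (-3 - 4*36) = (59 + 80) + (-3 - 144) = 139 - 147 = -8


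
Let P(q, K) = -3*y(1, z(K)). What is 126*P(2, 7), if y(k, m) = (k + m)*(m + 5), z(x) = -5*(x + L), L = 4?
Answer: -1020600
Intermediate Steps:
z(x) = -20 - 5*x (z(x) = -5*(x + 4) = -5*(4 + x) = -20 - 5*x)
y(k, m) = (5 + m)*(k + m) (y(k, m) = (k + m)*(5 + m) = (5 + m)*(k + m))
P(q, K) = 345 - 3*(-20 - 5*K)² + 90*K (P(q, K) = -3*((-20 - 5*K)² + 5*1 + 5*(-20 - 5*K) + 1*(-20 - 5*K)) = -3*((-20 - 5*K)² + 5 + (-100 - 25*K) + (-20 - 5*K)) = -3*(-115 + (-20 - 5*K)² - 30*K) = 345 - 3*(-20 - 5*K)² + 90*K)
126*P(2, 7) = 126*(-855 - 510*7 - 75*7²) = 126*(-855 - 3570 - 75*49) = 126*(-855 - 3570 - 3675) = 126*(-8100) = -1020600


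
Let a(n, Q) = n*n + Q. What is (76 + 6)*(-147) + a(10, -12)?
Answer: -11966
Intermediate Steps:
a(n, Q) = Q + n² (a(n, Q) = n² + Q = Q + n²)
(76 + 6)*(-147) + a(10, -12) = (76 + 6)*(-147) + (-12 + 10²) = 82*(-147) + (-12 + 100) = -12054 + 88 = -11966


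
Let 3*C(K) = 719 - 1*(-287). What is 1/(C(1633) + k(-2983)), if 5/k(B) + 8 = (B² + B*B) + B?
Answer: 53380761/17900348537 ≈ 0.0029821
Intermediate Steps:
k(B) = 5/(-8 + B + 2*B²) (k(B) = 5/(-8 + ((B² + B*B) + B)) = 5/(-8 + ((B² + B²) + B)) = 5/(-8 + (2*B² + B)) = 5/(-8 + (B + 2*B²)) = 5/(-8 + B + 2*B²))
C(K) = 1006/3 (C(K) = (719 - 1*(-287))/3 = (719 + 287)/3 = (⅓)*1006 = 1006/3)
1/(C(1633) + k(-2983)) = 1/(1006/3 + 5/(-8 - 2983 + 2*(-2983)²)) = 1/(1006/3 + 5/(-8 - 2983 + 2*8898289)) = 1/(1006/3 + 5/(-8 - 2983 + 17796578)) = 1/(1006/3 + 5/17793587) = 1/(17900348537/53380761) = 53380761/17900348537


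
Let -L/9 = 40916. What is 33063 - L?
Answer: 401307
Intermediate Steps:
L = -368244 (L = -9*40916 = -368244)
33063 - L = 33063 - 1*(-368244) = 33063 + 368244 = 401307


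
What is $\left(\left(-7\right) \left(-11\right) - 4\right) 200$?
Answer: $14600$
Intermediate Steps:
$\left(\left(-7\right) \left(-11\right) - 4\right) 200 = \left(77 - 4\right) 200 = 73 \cdot 200 = 14600$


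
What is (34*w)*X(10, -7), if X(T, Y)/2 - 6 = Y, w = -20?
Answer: 1360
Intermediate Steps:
X(T, Y) = 12 + 2*Y
(34*w)*X(10, -7) = (34*(-20))*(12 + 2*(-7)) = -680*(12 - 14) = -680*(-2) = 1360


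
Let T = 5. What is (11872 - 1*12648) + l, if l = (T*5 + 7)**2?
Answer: 248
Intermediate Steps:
l = 1024 (l = (5*5 + 7)**2 = (25 + 7)**2 = 32**2 = 1024)
(11872 - 1*12648) + l = (11872 - 1*12648) + 1024 = (11872 - 12648) + 1024 = -776 + 1024 = 248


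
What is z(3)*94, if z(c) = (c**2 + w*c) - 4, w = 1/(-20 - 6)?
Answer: 5969/13 ≈ 459.15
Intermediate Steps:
w = -1/26 (w = 1/(-26) = -1/26 ≈ -0.038462)
z(c) = -4 + c**2 - c/26 (z(c) = (c**2 - c/26) - 4 = -4 + c**2 - c/26)
z(3)*94 = (-4 + 3**2 - 1/26*3)*94 = (-4 + 9 - 3/26)*94 = (127/26)*94 = 5969/13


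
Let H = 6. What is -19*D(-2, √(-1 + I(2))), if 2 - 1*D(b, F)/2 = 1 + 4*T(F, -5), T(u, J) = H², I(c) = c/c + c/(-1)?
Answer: 5434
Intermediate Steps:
I(c) = 1 - c (I(c) = 1 + c*(-1) = 1 - c)
T(u, J) = 36 (T(u, J) = 6² = 36)
D(b, F) = -286 (D(b, F) = 4 - 2*(1 + 4*36) = 4 - 2*(1 + 144) = 4 - 2*145 = 4 - 290 = -286)
-19*D(-2, √(-1 + I(2))) = -19*(-286) = 5434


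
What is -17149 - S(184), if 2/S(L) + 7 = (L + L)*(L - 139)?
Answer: -283867399/16553 ≈ -17149.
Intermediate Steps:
S(L) = 2/(-7 + 2*L*(-139 + L)) (S(L) = 2/(-7 + (L + L)*(L - 139)) = 2/(-7 + (2*L)*(-139 + L)) = 2/(-7 + 2*L*(-139 + L)))
-17149 - S(184) = -17149 - 2/(-7 - 278*184 + 2*184²) = -17149 - 2/(-7 - 51152 + 2*33856) = -17149 - 2/(-7 - 51152 + 67712) = -17149 - 2/16553 = -283867399/16553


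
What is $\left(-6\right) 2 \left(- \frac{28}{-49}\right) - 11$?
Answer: $- \frac{125}{7} \approx -17.857$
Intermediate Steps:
$\left(-6\right) 2 \left(- \frac{28}{-49}\right) - 11 = - 12 \left(\left(-28\right) \left(- \frac{1}{49}\right)\right) - 11 = \left(-12\right) \frac{4}{7} - 11 = - \frac{48}{7} - 11 = - \frac{125}{7}$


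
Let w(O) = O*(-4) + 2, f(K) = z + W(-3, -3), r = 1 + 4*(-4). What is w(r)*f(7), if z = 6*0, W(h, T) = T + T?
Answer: -372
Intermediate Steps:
W(h, T) = 2*T
r = -15 (r = 1 - 16 = -15)
z = 0
f(K) = -6 (f(K) = 0 + 2*(-3) = 0 - 6 = -6)
w(O) = 2 - 4*O (w(O) = -4*O + 2 = 2 - 4*O)
w(r)*f(7) = (2 - 4*(-15))*(-6) = (2 + 60)*(-6) = 62*(-6) = -372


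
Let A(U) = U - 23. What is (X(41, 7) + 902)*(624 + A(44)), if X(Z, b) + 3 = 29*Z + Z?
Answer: 1373205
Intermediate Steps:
X(Z, b) = -3 + 30*Z (X(Z, b) = -3 + (29*Z + Z) = -3 + 30*Z)
A(U) = -23 + U
(X(41, 7) + 902)*(624 + A(44)) = ((-3 + 30*41) + 902)*(624 + (-23 + 44)) = ((-3 + 1230) + 902)*(624 + 21) = (1227 + 902)*645 = 2129*645 = 1373205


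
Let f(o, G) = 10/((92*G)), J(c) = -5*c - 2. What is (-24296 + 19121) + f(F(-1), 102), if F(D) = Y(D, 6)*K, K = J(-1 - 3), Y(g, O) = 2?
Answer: -24281095/4692 ≈ -5175.0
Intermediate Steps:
J(c) = -2 - 5*c
K = 18 (K = -2 - 5*(-1 - 3) = -2 - 5*(-4) = -2 + 20 = 18)
F(D) = 36 (F(D) = 2*18 = 36)
f(o, G) = 5/(46*G) (f(o, G) = 10*(1/(92*G)) = 5/(46*G))
(-24296 + 19121) + f(F(-1), 102) = (-24296 + 19121) + (5/46)/102 = -5175 + (5/46)*(1/102) = -5175 + 5/4692 = -24281095/4692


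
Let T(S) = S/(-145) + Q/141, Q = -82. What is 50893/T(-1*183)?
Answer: 1040507385/13913 ≈ 74787.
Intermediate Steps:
T(S) = -82/141 - S/145 (T(S) = S/(-145) - 82/141 = S*(-1/145) - 82*1/141 = -S/145 - 82/141 = -82/141 - S/145)
50893/T(-1*183) = 50893/(-82/141 - (-1)*183/145) = 50893/(-82/141 - 1/145*(-183)) = 50893/(-82/141 + 183/145) = 50893/(13913/20445) = 50893*(20445/13913) = 1040507385/13913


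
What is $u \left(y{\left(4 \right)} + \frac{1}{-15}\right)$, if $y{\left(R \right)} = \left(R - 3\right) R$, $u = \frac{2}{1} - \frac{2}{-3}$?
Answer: $\frac{472}{45} \approx 10.489$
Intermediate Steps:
$u = \frac{8}{3}$ ($u = 2 \cdot 1 - - \frac{2}{3} = 2 + \frac{2}{3} = \frac{8}{3} \approx 2.6667$)
$y{\left(R \right)} = R \left(-3 + R\right)$ ($y{\left(R \right)} = \left(-3 + R\right) R = R \left(-3 + R\right)$)
$u \left(y{\left(4 \right)} + \frac{1}{-15}\right) = \frac{8 \left(4 \left(-3 + 4\right) + \frac{1}{-15}\right)}{3} = \frac{8 \left(4 \cdot 1 - \frac{1}{15}\right)}{3} = \frac{8 \left(4 - \frac{1}{15}\right)}{3} = \frac{8}{3} \cdot \frac{59}{15} = \frac{472}{45}$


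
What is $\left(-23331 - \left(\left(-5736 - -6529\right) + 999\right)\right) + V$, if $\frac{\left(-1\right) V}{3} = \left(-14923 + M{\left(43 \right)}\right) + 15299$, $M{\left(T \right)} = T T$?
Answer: $-31798$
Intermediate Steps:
$M{\left(T \right)} = T^{2}$
$V = -6675$ ($V = - 3 \left(\left(-14923 + 43^{2}\right) + 15299\right) = - 3 \left(\left(-14923 + 1849\right) + 15299\right) = - 3 \left(-13074 + 15299\right) = \left(-3\right) 2225 = -6675$)
$\left(-23331 - \left(\left(-5736 - -6529\right) + 999\right)\right) + V = \left(-23331 - \left(\left(-5736 - -6529\right) + 999\right)\right) - 6675 = \left(-23331 - \left(\left(-5736 + 6529\right) + 999\right)\right) - 6675 = \left(-23331 - \left(793 + 999\right)\right) - 6675 = \left(-23331 - 1792\right) - 6675 = -25123 - 6675 = -31798$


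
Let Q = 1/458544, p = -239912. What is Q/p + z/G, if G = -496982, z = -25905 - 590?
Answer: 1457360231927189/27336546627934848 ≈ 0.053312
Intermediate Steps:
z = -26495
Q = 1/458544 ≈ 2.1808e-6
Q/p + z/G = (1/458544)/(-239912) - 26495/(-496982) = (1/458544)*(-1/239912) - 26495*(-1/496982) = -1/110010208128 + 26495/496982 = 1457360231927189/27336546627934848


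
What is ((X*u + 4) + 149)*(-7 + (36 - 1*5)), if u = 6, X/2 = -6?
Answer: 1944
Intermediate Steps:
X = -12 (X = 2*(-6) = -12)
((X*u + 4) + 149)*(-7 + (36 - 1*5)) = ((-12*6 + 4) + 149)*(-7 + (36 - 1*5)) = ((-72 + 4) + 149)*(-7 + (36 - 5)) = (-68 + 149)*(-7 + 31) = 81*24 = 1944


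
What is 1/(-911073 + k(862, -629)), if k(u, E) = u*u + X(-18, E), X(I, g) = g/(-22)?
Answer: -22/3696009 ≈ -5.9524e-6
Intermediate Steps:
X(I, g) = -g/22 (X(I, g) = g*(-1/22) = -g/22)
k(u, E) = u² - E/22 (k(u, E) = u*u - E/22 = u² - E/22)
1/(-911073 + k(862, -629)) = 1/(-911073 + (862² - 1/22*(-629))) = 1/(-911073 + (743044 + 629/22)) = 1/(-911073 + 16347597/22) = 1/(-3696009/22) = -22/3696009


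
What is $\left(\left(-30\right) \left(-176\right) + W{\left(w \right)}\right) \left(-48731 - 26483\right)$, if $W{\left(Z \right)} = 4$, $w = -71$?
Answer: $-397430776$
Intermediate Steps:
$\left(\left(-30\right) \left(-176\right) + W{\left(w \right)}\right) \left(-48731 - 26483\right) = \left(\left(-30\right) \left(-176\right) + 4\right) \left(-48731 - 26483\right) = \left(5280 + 4\right) \left(-75214\right) = 5284 \left(-75214\right) = -397430776$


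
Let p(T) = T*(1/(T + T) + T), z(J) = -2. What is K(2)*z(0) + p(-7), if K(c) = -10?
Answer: 139/2 ≈ 69.500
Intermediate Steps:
p(T) = T*(T + 1/(2*T)) (p(T) = T*(1/(2*T) + T) = T*(T + 1/(2*T)))
K(2)*z(0) + p(-7) = -10*(-2) + (1/2 + (-7)**2) = 20 + (1/2 + 49) = 20 + 99/2 = 139/2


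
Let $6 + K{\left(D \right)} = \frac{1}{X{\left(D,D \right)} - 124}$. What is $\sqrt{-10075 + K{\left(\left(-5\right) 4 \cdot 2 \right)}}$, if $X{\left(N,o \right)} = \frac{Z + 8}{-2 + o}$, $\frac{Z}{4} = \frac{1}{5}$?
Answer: $\frac{i \sqrt{1714716604294}}{13042} \approx 100.4 i$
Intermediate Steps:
$Z = \frac{4}{5} \approx 0.8$
$X{\left(N,o \right)} = \frac{44}{5 \left(-2 + o\right)}$ ($X{\left(N,o \right)} = \frac{\frac{4}{5} + 8}{-2 + o} = \frac{44}{5 \left(-2 + o\right)}$)
$K{\left(D \right)} = -6 + \frac{1}{-124 + \frac{44}{5 \left(-2 + D\right)}}$ ($K{\left(D \right)} = -6 + \frac{1}{\frac{44}{5 \left(-2 + D\right)} - 124} = -6 + \frac{1}{-124 + \frac{44}{5 \left(-2 + D\right)}}$)
$\sqrt{-10075 + K{\left(\left(-5\right) 4 \cdot 2 \right)}} = \sqrt{-10075 + \frac{7714 - 3725 \left(-5\right) 4 \cdot 2}{4 \left(-321 + 155 \left(-5\right) 4 \cdot 2\right)}} = \sqrt{-10075 + \frac{7714 - 3725 \left(\left(-20\right) 2\right)}{4 \left(-321 + 155 \left(\left(-20\right) 2\right)\right)}} = \sqrt{-10075 + \frac{7714 - -149000}{4 \left(-321 + 155 \left(-40\right)\right)}} = \sqrt{-10075 + \frac{7714 + 149000}{4 \left(-321 - 6200\right)}} = \sqrt{-10075 + \frac{1}{4} \frac{1}{-6521} \cdot 156714} = \sqrt{-10075 + \frac{1}{4} \left(- \frac{1}{6521}\right) 156714} = \sqrt{-10075 - \frac{78357}{13042}} = \sqrt{- \frac{131476507}{13042}} = \frac{i \sqrt{1714716604294}}{13042}$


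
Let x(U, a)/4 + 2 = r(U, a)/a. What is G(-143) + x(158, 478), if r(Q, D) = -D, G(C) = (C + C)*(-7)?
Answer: 1990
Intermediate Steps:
G(C) = -14*C (G(C) = (2*C)*(-7) = -14*C)
x(U, a) = -12 (x(U, a) = -8 + 4*((-a)/a) = -8 + 4*(-1) = -8 - 4 = -12)
G(-143) + x(158, 478) = -14*(-143) - 12 = 2002 - 12 = 1990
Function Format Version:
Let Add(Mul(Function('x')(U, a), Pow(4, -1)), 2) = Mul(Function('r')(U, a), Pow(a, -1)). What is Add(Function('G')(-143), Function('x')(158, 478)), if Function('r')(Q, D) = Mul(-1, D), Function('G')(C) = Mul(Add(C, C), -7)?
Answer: 1990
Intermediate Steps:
Function('G')(C) = Mul(-14, C) (Function('G')(C) = Mul(Mul(2, C), -7) = Mul(-14, C))
Function('x')(U, a) = -12 (Function('x')(U, a) = Add(-8, Mul(4, Mul(Mul(-1, a), Pow(a, -1)))) = Add(-8, Mul(4, -1)) = Add(-8, -4) = -12)
Add(Function('G')(-143), Function('x')(158, 478)) = Add(Mul(-14, -143), -12) = Add(2002, -12) = 1990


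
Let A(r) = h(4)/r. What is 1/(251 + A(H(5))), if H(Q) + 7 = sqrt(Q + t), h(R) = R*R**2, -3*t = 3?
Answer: 5/1191 ≈ 0.0041981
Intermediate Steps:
t = -1 (t = -1/3*3 = -1)
h(R) = R**3
H(Q) = -7 + sqrt(-1 + Q) (H(Q) = -7 + sqrt(Q - 1) = -7 + sqrt(-1 + Q))
A(r) = 64/r (A(r) = 4**3/r = 64/r)
1/(251 + A(H(5))) = 1/(251 + 64/(-7 + sqrt(-1 + 5))) = 1/(251 + 64/(-7 + sqrt(4))) = 1/(251 + 64/(-7 + 2)) = 1/(251 + 64/(-5)) = 1/(251 + 64*(-1/5)) = 1/(251 - 64/5) = 1/(1191/5) = 5/1191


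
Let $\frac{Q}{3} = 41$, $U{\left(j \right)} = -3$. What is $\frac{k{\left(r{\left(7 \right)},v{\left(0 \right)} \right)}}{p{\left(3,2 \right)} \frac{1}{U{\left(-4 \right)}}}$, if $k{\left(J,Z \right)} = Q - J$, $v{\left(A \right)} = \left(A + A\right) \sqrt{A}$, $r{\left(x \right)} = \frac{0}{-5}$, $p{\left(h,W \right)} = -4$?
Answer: $\frac{369}{4} \approx 92.25$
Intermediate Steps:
$r{\left(x \right)} = 0$ ($r{\left(x \right)} = 0 \left(- \frac{1}{5}\right) = 0$)
$Q = 123$ ($Q = 3 \cdot 41 = 123$)
$v{\left(A \right)} = 2 A^{\frac{3}{2}}$ ($v{\left(A \right)} = 2 A \sqrt{A} = 2 A^{\frac{3}{2}}$)
$k{\left(J,Z \right)} = 123 - J$
$\frac{k{\left(r{\left(7 \right)},v{\left(0 \right)} \right)}}{p{\left(3,2 \right)} \frac{1}{U{\left(-4 \right)}}} = \frac{123 - 0}{\left(-4\right) \frac{1}{-3}} = \frac{123 + 0}{\left(-4\right) \left(- \frac{1}{3}\right)} = \frac{123}{\frac{4}{3}} = 123 \cdot \frac{3}{4} = \frac{369}{4}$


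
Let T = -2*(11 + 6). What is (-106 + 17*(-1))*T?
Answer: 4182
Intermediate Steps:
T = -34 (T = -2*17 = -34)
(-106 + 17*(-1))*T = (-106 + 17*(-1))*(-34) = (-106 - 17)*(-34) = -123*(-34) = 4182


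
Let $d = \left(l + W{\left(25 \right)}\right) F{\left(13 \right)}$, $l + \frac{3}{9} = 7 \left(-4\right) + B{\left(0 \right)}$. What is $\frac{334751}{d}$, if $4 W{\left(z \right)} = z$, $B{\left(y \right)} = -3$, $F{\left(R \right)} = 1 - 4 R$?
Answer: $\frac{1339004}{5117} \approx 261.68$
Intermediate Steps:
$W{\left(z \right)} = \frac{z}{4}$
$l = - \frac{94}{3}$ ($l = - \frac{1}{3} + \left(7 \left(-4\right) - 3\right) = - \frac{1}{3} - 31 = - \frac{94}{3} \approx -31.333$)
$d = \frac{5117}{4}$ ($d = \left(- \frac{94}{3} + \frac{1}{4} \cdot 25\right) \left(1 - 52\right) = \left(- \frac{94}{3} + \frac{25}{4}\right) \left(1 - 52\right) = \left(- \frac{301}{12}\right) \left(-51\right) = \frac{5117}{4} \approx 1279.3$)
$\frac{334751}{d} = \frac{334751}{\frac{5117}{4}} = 334751 \cdot \frac{4}{5117} = \frac{1339004}{5117}$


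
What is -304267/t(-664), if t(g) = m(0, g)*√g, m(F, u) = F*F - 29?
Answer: -304267*I*√166/9628 ≈ -407.17*I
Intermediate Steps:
m(F, u) = -29 + F² (m(F, u) = F² - 29 = -29 + F²)
t(g) = -29*√g (t(g) = (-29 + 0²)*√g = (-29 + 0)*√g = -29*√g)
-304267/t(-664) = -304267*I*√166/9628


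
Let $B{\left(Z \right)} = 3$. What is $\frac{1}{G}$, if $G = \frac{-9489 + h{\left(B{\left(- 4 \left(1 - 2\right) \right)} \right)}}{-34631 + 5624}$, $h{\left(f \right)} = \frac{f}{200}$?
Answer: $\frac{175800}{57509} \approx 3.0569$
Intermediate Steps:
$h{\left(f \right)} = \frac{f}{200}$ ($h{\left(f \right)} = f \frac{1}{200} = \frac{f}{200}$)
$G = \frac{57509}{175800}$ ($G = \frac{-9489 + \frac{1}{200} \cdot 3}{-34631 + 5624} = \frac{-9489 + \frac{3}{200}}{-29007} = \left(- \frac{1897797}{200}\right) \left(- \frac{1}{29007}\right) = \frac{57509}{175800} \approx 0.32713$)
$\frac{1}{G} = \frac{1}{\frac{57509}{175800}} = \frac{175800}{57509}$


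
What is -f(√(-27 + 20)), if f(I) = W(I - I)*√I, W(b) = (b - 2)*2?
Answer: 4*(-7)^(¼) ≈ 4.6007 + 4.6007*I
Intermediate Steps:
W(b) = -4 + 2*b (W(b) = (-2 + b)*2 = -4 + 2*b)
f(I) = -4*√I (f(I) = (-4 + 2*(I - I))*√I = (-4 + 2*0)*√I = (-4 + 0)*√I = -4*√I)
-f(√(-27 + 20)) = -(-4)*√(√(-27 + 20)) = -(-4)*√(√(-7)) = -(-4)*√(I*√7) = -(-4)*7^(¼)*√I = 4*7^(¼)*√I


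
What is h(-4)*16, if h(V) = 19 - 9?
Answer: 160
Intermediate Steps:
h(V) = 10
h(-4)*16 = 10*16 = 160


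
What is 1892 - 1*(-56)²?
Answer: -1244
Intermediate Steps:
1892 - 1*(-56)² = 1892 - 1*3136 = 1892 - 3136 = -1244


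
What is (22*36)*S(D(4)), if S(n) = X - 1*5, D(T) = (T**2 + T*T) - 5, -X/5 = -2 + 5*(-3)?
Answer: 63360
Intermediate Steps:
X = 85 (X = -5*(-2 + 5*(-3)) = -5*(-2 - 15) = -5*(-17) = 85)
D(T) = -5 + 2*T**2 (D(T) = (T**2 + T**2) - 5 = 2*T**2 - 5 = -5 + 2*T**2)
S(n) = 80 (S(n) = 85 - 1*5 = 85 - 5 = 80)
(22*36)*S(D(4)) = (22*36)*80 = 792*80 = 63360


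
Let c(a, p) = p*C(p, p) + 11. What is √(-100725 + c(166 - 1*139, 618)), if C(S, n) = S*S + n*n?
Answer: 5*√18878294 ≈ 21725.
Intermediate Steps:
C(S, n) = S² + n²
c(a, p) = 11 + 2*p³ (c(a, p) = p*(p² + p²) + 11 = p*(2*p²) + 11 = 2*p³ + 11 = 11 + 2*p³)
√(-100725 + c(166 - 1*139, 618)) = √(-100725 + (11 + 2*618³)) = √(-100725 + (11 + 2*236029032)) = √(-100725 + (11 + 472058064)) = √(-100725 + 472058075) = √471957350 = 5*√18878294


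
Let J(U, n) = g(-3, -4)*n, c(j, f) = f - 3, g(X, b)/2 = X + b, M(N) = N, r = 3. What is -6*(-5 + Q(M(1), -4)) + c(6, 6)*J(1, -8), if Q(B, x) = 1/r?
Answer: 364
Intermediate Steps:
g(X, b) = 2*X + 2*b (g(X, b) = 2*(X + b) = 2*X + 2*b)
c(j, f) = -3 + f
Q(B, x) = ⅓ (Q(B, x) = 1/3 = ⅓)
J(U, n) = -14*n (J(U, n) = (2*(-3) + 2*(-4))*n = (-6 - 8)*n = -14*n)
-6*(-5 + Q(M(1), -4)) + c(6, 6)*J(1, -8) = -6*(-5 + ⅓) + (-3 + 6)*(-14*(-8)) = -6*(-14/3) + 3*112 = 28 + 336 = 364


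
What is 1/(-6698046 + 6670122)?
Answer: -1/27924 ≈ -3.5812e-5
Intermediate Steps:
1/(-6698046 + 6670122) = 1/(-27924) = -1/27924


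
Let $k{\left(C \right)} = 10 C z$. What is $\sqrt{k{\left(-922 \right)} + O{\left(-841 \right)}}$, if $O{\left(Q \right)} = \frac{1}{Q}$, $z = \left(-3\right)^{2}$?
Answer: $\frac{i \sqrt{69786181}}{29} \approx 288.06 i$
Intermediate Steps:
$z = 9$
$k{\left(C \right)} = 90 C$ ($k{\left(C \right)} = 10 C 9 = 90 C$)
$\sqrt{k{\left(-922 \right)} + O{\left(-841 \right)}} = \sqrt{90 \left(-922\right) + \frac{1}{-841}} = \sqrt{-82980 - \frac{1}{841}} = \sqrt{- \frac{69786181}{841}} = \frac{i \sqrt{69786181}}{29}$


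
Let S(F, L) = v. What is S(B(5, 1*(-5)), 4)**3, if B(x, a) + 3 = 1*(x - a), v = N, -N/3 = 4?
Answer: -1728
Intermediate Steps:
N = -12 (N = -3*4 = -12)
v = -12
B(x, a) = -3 + x - a (B(x, a) = -3 + 1*(x - a) = -3 + (x - a) = -3 + x - a)
S(F, L) = -12
S(B(5, 1*(-5)), 4)**3 = (-12)**3 = -1728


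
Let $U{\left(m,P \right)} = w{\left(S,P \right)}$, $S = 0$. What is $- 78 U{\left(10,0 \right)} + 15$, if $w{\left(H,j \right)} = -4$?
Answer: $327$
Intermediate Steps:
$U{\left(m,P \right)} = -4$
$- 78 U{\left(10,0 \right)} + 15 = \left(-78\right) \left(-4\right) + 15 = 312 + 15 = 327$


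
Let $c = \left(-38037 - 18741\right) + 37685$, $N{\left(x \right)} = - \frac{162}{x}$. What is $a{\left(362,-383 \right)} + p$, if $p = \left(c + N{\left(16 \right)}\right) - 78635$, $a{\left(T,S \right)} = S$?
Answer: $- \frac{784969}{8} \approx -98121.0$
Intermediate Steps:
$c = -19093$ ($c = -56778 + 37685 = -19093$)
$p = - \frac{781905}{8}$ ($p = \left(-19093 - \frac{162}{16}\right) - 78635 = \left(-19093 - \frac{81}{8}\right) - 78635 = - \frac{152825}{8} - 78635 = - \frac{781905}{8} \approx -97738.0$)
$a{\left(362,-383 \right)} + p = -383 - \frac{781905}{8} = - \frac{784969}{8}$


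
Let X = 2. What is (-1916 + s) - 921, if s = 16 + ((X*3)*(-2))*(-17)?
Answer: -2617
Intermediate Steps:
s = 220 (s = 16 + ((2*3)*(-2))*(-17) = 16 + (6*(-2))*(-17) = 16 - 12*(-17) = 16 + 204 = 220)
(-1916 + s) - 921 = (-1916 + 220) - 921 = -1696 - 921 = -2617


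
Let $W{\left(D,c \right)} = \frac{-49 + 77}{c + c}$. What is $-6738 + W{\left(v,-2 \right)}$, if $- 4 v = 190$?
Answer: $-6745$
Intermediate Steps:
$v = - \frac{95}{2}$ ($v = \left(- \frac{1}{4}\right) 190 = - \frac{95}{2} \approx -47.5$)
$W{\left(D,c \right)} = \frac{14}{c}$ ($W{\left(D,c \right)} = \frac{28}{2 c} = 28 \frac{1}{2 c} = \frac{14}{c}$)
$-6738 + W{\left(v,-2 \right)} = -6738 + \frac{14}{-2} = -6738 + 14 \left(- \frac{1}{2}\right) = -6738 - 7 = -6745$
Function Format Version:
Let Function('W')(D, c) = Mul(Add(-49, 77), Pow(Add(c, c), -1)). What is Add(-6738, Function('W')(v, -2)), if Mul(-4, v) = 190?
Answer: -6745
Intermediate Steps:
v = Rational(-95, 2) (v = Mul(Rational(-1, 4), 190) = Rational(-95, 2) ≈ -47.500)
Function('W')(D, c) = Mul(14, Pow(c, -1)) (Function('W')(D, c) = Mul(28, Pow(Mul(2, c), -1)) = Mul(28, Mul(Rational(1, 2), Pow(c, -1))) = Mul(14, Pow(c, -1)))
Add(-6738, Function('W')(v, -2)) = Add(-6738, Mul(14, Pow(-2, -1))) = Add(-6738, Mul(14, Rational(-1, 2))) = Add(-6738, -7) = -6745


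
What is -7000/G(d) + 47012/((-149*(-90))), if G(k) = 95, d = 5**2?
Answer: -8940386/127395 ≈ -70.178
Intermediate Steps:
d = 25
-7000/G(d) + 47012/((-149*(-90))) = -7000/95 + 47012/((-149*(-90))) = -7000*1/95 + 47012/13410 = -1400/19 + 47012*(1/13410) = -1400/19 + 23506/6705 = -8940386/127395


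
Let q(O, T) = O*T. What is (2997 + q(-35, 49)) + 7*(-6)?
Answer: 1240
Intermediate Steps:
(2997 + q(-35, 49)) + 7*(-6) = (2997 - 35*49) + 7*(-6) = (2997 - 1715) - 42 = 1282 - 42 = 1240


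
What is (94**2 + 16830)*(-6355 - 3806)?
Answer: -260792226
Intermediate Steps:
(94**2 + 16830)*(-6355 - 3806) = (8836 + 16830)*(-10161) = 25666*(-10161) = -260792226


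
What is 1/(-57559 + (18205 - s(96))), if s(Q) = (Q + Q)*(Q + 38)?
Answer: -1/65082 ≈ -1.5365e-5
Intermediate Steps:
s(Q) = 2*Q*(38 + Q) (s(Q) = (2*Q)*(38 + Q) = 2*Q*(38 + Q))
1/(-57559 + (18205 - s(96))) = 1/(-57559 + (18205 - 2*96*(38 + 96))) = 1/(-57559 + (18205 - 2*96*134)) = 1/(-57559 + (18205 - 1*25728)) = 1/(-57559 + (18205 - 25728)) = 1/(-57559 - 7523) = 1/(-65082) = -1/65082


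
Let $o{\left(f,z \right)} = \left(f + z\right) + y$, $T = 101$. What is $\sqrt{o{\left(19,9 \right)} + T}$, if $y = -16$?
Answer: $\sqrt{113} \approx 10.63$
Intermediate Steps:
$o{\left(f,z \right)} = -16 + f + z$ ($o{\left(f,z \right)} = \left(f + z\right) - 16 = -16 + f + z$)
$\sqrt{o{\left(19,9 \right)} + T} = \sqrt{\left(-16 + 19 + 9\right) + 101} = \sqrt{12 + 101} = \sqrt{113}$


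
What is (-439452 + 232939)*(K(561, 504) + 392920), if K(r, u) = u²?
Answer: -133600694168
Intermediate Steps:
(-439452 + 232939)*(K(561, 504) + 392920) = (-439452 + 232939)*(504² + 392920) = -206513*(254016 + 392920) = -206513*646936 = -133600694168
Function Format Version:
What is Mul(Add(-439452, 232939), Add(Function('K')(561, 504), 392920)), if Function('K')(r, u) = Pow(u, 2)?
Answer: -133600694168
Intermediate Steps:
Mul(Add(-439452, 232939), Add(Function('K')(561, 504), 392920)) = Mul(Add(-439452, 232939), Add(Pow(504, 2), 392920)) = Mul(-206513, Add(254016, 392920)) = Mul(-206513, 646936) = -133600694168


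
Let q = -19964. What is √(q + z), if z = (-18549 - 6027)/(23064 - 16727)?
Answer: 2*I*√200465361407/6337 ≈ 141.31*I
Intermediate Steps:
z = -24576/6337 ≈ -3.8782
√(q + z) = √(-19964 - 24576/6337) = √(-126536444/6337) = 2*I*√200465361407/6337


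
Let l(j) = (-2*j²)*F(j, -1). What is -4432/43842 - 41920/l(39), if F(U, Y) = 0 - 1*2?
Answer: -77700872/11113947 ≈ -6.9913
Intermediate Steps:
F(U, Y) = -2 (F(U, Y) = 0 - 2 = -2)
l(j) = 4*j² (l(j) = -2*j²*(-2) = 4*j²)
-4432/43842 - 41920/l(39) = -4432/43842 - 41920/(4*39²) = -4432*1/43842 - 41920/(4*1521) = -2216/21921 - 41920/6084 = -2216/21921 - 41920*1/6084 = -2216/21921 - 10480/1521 = -77700872/11113947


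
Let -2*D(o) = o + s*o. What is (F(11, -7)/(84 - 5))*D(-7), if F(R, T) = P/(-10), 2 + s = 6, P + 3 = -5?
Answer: 14/79 ≈ 0.17722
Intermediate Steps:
P = -8 (P = -3 - 5 = -8)
s = 4 (s = -2 + 6 = 4)
F(R, T) = ⅘ (F(R, T) = -8/(-10) = -8*(-⅒) = ⅘)
D(o) = -5*o/2 (D(o) = -(o + 4*o)/2 = -5*o/2)
(F(11, -7)/(84 - 5))*D(-7) = ((⅘)/(84 - 5))*(-5/2*(-7)) = ((⅘)/79)*(35/2) = ((1/79)*(⅘))*(35/2) = (4/395)*(35/2) = 14/79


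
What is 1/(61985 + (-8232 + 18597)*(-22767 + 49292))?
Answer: 1/274993610 ≈ 3.6364e-9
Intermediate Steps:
1/(61985 + (-8232 + 18597)*(-22767 + 49292)) = 1/(61985 + 10365*26525) = 1/(61985 + 274931625) = 1/274993610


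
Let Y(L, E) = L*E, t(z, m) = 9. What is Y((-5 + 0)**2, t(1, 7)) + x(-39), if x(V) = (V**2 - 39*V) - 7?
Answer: 3260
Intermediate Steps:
Y(L, E) = E*L
x(V) = -7 + V**2 - 39*V
Y((-5 + 0)**2, t(1, 7)) + x(-39) = 9*(-5 + 0)**2 + (-7 + (-39)**2 - 39*(-39)) = 9*(-5)**2 + (-7 + 1521 + 1521) = 9*25 + 3035 = 225 + 3035 = 3260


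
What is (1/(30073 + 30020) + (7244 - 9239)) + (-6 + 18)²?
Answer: -111232142/60093 ≈ -1851.0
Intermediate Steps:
(1/(30073 + 30020) + (7244 - 9239)) + (-6 + 18)² = (1/60093 - 1995) + 12² = (1/60093 - 1995) + 144 = -119885534/60093 + 144 = -111232142/60093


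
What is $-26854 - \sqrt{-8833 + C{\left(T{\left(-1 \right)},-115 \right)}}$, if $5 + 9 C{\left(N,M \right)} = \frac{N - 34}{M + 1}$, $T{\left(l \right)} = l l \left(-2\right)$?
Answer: $-26854 - \frac{2 i \sqrt{7175027}}{57} \approx -26854.0 - 93.987 i$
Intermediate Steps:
$T{\left(l \right)} = - 2 l^{2}$ ($T{\left(l \right)} = l^{2} \left(-2\right) = - 2 l^{2}$)
$C{\left(N,M \right)} = - \frac{5}{9} + \frac{-34 + N}{9 \left(1 + M\right)}$ ($C{\left(N,M \right)} = - \frac{5}{9} + \frac{\left(N - 34\right) \frac{1}{M + 1}}{9} = - \frac{5}{9} + \frac{\left(-34 + N\right) \frac{1}{1 + M}}{9} = - \frac{5}{9} + \frac{\frac{1}{1 + M} \left(-34 + N\right)}{9} = - \frac{5}{9} + \frac{-34 + N}{9 \left(1 + M\right)}$)
$-26854 - \sqrt{-8833 + C{\left(T{\left(-1 \right)},-115 \right)}} = -26854 - \sqrt{-8833 + \frac{-39 - 2 \left(-1\right)^{2} - -575}{9 \left(1 - 115\right)}} = -26854 - \sqrt{-8833 + \frac{-39 - 2 + 575}{9 \left(-114\right)}} = -26854 - \sqrt{-8833 + \frac{1}{9} \left(- \frac{1}{114}\right) \left(-39 - 2 + 575\right)} = -26854 - \sqrt{-8833 + \frac{1}{9} \left(- \frac{1}{114}\right) 534} = -26854 - \sqrt{-8833 - \frac{89}{171}} = -26854 - \sqrt{- \frac{1510532}{171}} = -26854 - \frac{2 i \sqrt{7175027}}{57}$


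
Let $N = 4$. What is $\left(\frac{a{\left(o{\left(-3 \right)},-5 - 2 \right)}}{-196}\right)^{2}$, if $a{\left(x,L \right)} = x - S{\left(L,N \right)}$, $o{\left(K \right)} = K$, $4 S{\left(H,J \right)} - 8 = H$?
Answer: $\frac{169}{614656} \approx 0.00027495$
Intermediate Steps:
$S{\left(H,J \right)} = 2 + \frac{H}{4}$
$a{\left(x,L \right)} = -2 + x - \frac{L}{4}$ ($a{\left(x,L \right)} = x - \left(2 + \frac{L}{4}\right) = -2 + x - \frac{L}{4}$)
$\left(\frac{a{\left(o{\left(-3 \right)},-5 - 2 \right)}}{-196}\right)^{2} = \left(\frac{-2 - 3 - \frac{-5 - 2}{4}}{-196}\right)^{2} = \left(\left(-2 - 3 - - \frac{7}{4}\right) \left(- \frac{1}{196}\right)\right)^{2} = \left(\left(-2 - 3 + \frac{7}{4}\right) \left(- \frac{1}{196}\right)\right)^{2} = \left(\left(- \frac{13}{4}\right) \left(- \frac{1}{196}\right)\right)^{2} = \left(\frac{13}{784}\right)^{2} = \frac{169}{614656}$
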